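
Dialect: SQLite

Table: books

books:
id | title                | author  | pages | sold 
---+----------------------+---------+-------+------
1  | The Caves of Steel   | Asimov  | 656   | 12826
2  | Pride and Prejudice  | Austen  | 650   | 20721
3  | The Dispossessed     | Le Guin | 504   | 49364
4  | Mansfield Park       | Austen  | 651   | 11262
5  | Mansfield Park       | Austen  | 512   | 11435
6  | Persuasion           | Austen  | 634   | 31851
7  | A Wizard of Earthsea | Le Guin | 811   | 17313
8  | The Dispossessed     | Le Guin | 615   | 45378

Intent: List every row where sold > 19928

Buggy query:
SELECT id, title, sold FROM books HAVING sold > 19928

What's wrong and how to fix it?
Bug: HAVING filters the output of aggregation, but this query has no GROUP BY and no aggregate functions, so SQLite rejects it (HAVING clause on a non-aggregate query); the condition here is per row

Fix: Replace HAVING with WHERE since the condition applies to individual rows

Corrected query:
SELECT id, title, sold FROM books WHERE sold > 19928

Result:
id | title               | sold 
---+---------------------+------
2  | Pride and Prejudice | 20721
3  | The Dispossessed    | 49364
6  | Persuasion          | 31851
8  | The Dispossessed    | 45378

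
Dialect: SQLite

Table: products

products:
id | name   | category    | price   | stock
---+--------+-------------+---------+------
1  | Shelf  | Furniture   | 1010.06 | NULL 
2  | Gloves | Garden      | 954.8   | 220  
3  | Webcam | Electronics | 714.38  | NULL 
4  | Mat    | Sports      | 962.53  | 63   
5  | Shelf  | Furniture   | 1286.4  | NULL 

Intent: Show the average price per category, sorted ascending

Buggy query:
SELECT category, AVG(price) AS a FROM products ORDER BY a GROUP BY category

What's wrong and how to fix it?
Bug: GROUP BY must precede ORDER BY

Fix: Reorder: SELECT … FROM … GROUP BY … ORDER BY …

Corrected query:
SELECT category, AVG(price) AS a FROM products GROUP BY category ORDER BY a

Result:
category    | a      
------------+--------
Electronics | 714.38 
Garden      | 954.8  
Sports      | 962.53 
Furniture   | 1148.23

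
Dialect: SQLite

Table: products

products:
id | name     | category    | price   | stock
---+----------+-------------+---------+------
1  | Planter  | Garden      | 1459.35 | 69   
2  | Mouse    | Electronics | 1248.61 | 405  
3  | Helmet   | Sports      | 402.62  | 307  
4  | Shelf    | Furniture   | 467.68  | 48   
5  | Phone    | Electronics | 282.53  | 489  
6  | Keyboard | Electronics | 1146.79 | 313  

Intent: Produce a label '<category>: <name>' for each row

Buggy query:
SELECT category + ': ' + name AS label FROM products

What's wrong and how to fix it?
Bug: '+' is numeric addition; on text columns SQLite converts them to 0 instead of concatenating

Fix: Use the || operator for string concatenation

Corrected query:
SELECT category || ': ' || name AS label FROM products

Result:
label                
---------------------
Garden: Planter      
Electronics: Mouse   
Sports: Helmet       
Furniture: Shelf     
Electronics: Phone   
Electronics: Keyboard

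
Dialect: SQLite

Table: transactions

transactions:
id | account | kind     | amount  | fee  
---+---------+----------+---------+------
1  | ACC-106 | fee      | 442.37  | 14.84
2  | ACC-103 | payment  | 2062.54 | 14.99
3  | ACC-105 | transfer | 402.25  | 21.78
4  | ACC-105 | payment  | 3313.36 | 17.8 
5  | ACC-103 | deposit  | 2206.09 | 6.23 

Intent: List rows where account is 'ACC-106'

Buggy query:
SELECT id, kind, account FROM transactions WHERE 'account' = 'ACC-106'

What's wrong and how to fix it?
Bug: Single quotes denote string literals in SQL; the column name is being compared as a constant string

Fix: Reference the column as account without single quotes

Corrected query:
SELECT id, kind, account FROM transactions WHERE account = 'ACC-106'

Result:
id | kind | account
---+------+--------
1  | fee  | ACC-106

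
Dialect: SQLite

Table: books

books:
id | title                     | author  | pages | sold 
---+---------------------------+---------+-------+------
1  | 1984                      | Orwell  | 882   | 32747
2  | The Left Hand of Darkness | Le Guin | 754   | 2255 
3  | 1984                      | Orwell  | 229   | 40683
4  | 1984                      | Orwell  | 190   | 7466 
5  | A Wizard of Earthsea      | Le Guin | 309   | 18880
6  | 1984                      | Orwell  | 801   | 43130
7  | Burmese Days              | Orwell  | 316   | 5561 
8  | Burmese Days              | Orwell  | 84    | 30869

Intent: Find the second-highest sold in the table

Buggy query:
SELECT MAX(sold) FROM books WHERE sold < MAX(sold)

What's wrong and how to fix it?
Bug: MAX(sold) on the right of the comparison is an aggregate-in-WHERE error

Fix: Compute the overall MAX in a subquery, then take MAX of rows below it

Corrected query:
SELECT MAX(sold) FROM books WHERE sold < (SELECT MAX(sold) FROM books)

Result:
MAX(sold)
---------
40683    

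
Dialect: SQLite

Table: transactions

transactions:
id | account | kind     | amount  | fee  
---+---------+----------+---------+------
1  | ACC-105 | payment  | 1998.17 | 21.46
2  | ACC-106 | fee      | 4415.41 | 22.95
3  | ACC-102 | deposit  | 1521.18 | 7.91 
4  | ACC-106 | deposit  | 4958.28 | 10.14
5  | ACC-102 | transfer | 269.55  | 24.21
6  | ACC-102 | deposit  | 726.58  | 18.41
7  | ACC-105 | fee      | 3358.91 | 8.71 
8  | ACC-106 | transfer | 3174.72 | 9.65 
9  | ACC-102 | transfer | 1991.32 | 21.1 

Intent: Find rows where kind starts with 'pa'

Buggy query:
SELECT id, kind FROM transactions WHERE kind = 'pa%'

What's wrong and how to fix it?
Bug: '=' compares the literal string including the % character; pattern matching needs LIKE

Fix: Use LIKE for wildcard pattern matching

Corrected query:
SELECT id, kind FROM transactions WHERE kind LIKE 'pa%'

Result:
id | kind   
---+--------
1  | payment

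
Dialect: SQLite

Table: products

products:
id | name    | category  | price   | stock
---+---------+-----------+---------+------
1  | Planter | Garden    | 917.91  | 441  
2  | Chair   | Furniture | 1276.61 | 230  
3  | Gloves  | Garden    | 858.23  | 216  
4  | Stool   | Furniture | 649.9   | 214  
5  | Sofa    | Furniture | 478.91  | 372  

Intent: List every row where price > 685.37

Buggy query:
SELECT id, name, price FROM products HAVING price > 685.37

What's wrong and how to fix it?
Bug: HAVING filters the output of aggregation, but this query has no GROUP BY and no aggregate functions, so SQLite rejects it (HAVING clause on a non-aggregate query); the condition here is per row

Fix: Use WHERE for row-level filtering

Corrected query:
SELECT id, name, price FROM products WHERE price > 685.37

Result:
id | name    | price  
---+---------+--------
1  | Planter | 917.91 
2  | Chair   | 1276.61
3  | Gloves  | 858.23 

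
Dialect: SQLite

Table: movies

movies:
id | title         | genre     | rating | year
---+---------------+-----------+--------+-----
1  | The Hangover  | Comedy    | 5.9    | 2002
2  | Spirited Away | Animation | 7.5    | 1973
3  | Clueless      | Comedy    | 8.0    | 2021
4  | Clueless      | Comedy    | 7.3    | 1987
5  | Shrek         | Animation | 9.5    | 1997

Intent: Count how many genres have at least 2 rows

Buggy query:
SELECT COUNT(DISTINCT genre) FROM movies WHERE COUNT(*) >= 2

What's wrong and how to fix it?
Bug: COUNT(*) cannot appear in WHERE; the per-group count doesn't exist yet

Fix: Use a subquery that GROUPs and filters with HAVING, then count its rows

Corrected query:
SELECT COUNT(*) FROM (SELECT genre FROM movies GROUP BY genre HAVING COUNT(*) >= 2)

Result:
COUNT(*)
--------
2       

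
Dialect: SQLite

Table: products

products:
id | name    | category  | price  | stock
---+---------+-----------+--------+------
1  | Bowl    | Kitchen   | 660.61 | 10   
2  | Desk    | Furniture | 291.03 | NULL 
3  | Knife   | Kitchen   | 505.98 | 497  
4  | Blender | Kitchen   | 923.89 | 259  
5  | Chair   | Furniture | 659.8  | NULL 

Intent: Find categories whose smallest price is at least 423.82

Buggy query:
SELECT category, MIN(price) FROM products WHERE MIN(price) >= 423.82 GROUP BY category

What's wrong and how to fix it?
Bug: Aggregates like MIN are computed per group after WHERE runs

Fix: Use HAVING for the per-group MIN condition

Corrected query:
SELECT category, MIN(price) FROM products GROUP BY category HAVING MIN(price) >= 423.82

Result:
category | MIN(price)
---------+-----------
Kitchen  | 505.98    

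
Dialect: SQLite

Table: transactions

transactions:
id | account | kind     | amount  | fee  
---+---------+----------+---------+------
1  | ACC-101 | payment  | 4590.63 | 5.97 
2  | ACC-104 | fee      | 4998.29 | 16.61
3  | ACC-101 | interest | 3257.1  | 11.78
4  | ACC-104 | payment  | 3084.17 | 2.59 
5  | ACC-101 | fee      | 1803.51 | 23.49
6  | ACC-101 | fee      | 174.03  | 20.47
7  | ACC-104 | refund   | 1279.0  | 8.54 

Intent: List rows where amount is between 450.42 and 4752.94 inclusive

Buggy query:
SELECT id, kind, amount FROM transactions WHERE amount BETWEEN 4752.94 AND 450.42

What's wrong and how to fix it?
Bug: The bounds are reversed; BETWEEN a AND b requires a <= b to match anything

Fix: Swap the bounds so the smaller value comes first

Corrected query:
SELECT id, kind, amount FROM transactions WHERE amount BETWEEN 450.42 AND 4752.94

Result:
id | kind     | amount 
---+----------+--------
1  | payment  | 4590.63
3  | interest | 3257.1 
4  | payment  | 3084.17
5  | fee      | 1803.51
7  | refund   | 1279   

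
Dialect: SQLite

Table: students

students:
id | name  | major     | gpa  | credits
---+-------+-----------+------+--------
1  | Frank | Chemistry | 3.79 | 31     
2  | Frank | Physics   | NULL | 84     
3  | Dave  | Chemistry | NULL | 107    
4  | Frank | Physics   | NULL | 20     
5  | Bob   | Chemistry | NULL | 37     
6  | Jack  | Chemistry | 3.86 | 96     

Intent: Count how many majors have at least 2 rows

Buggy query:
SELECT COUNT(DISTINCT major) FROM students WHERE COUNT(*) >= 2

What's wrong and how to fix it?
Bug: WHERE filters individual rows, not groups, so a group-level COUNT is invalid there

Fix: Group first with HAVING COUNT(*) >= 2, then COUNT the resulting groups

Corrected query:
SELECT COUNT(*) FROM (SELECT major FROM students GROUP BY major HAVING COUNT(*) >= 2)

Result:
COUNT(*)
--------
2       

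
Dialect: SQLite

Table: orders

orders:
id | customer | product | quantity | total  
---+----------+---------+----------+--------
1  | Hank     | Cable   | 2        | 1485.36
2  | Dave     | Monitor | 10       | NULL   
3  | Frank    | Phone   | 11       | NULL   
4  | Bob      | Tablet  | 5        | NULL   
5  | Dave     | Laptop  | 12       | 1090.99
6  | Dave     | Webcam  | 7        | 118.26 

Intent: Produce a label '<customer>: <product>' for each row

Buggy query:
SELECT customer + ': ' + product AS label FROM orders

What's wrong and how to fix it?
Bug: SQLite uses || for string concatenation; + coerces text to numbers (yielding 0)

Fix: Replace + with || to concatenate text

Corrected query:
SELECT customer || ': ' || product AS label FROM orders

Result:
label        
-------------
Hank: Cable  
Dave: Monitor
Frank: Phone 
Bob: Tablet  
Dave: Laptop 
Dave: Webcam 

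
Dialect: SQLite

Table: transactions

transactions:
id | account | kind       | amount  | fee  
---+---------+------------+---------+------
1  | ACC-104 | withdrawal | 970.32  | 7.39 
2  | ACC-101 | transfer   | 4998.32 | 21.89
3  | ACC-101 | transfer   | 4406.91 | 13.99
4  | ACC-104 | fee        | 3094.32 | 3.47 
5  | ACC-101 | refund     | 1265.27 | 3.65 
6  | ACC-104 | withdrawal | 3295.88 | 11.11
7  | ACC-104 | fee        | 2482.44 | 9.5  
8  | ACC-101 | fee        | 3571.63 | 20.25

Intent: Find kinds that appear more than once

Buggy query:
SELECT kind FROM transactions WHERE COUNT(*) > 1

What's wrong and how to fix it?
Bug: COUNT(*) is an aggregate and cannot be used in WHERE

Fix: Group first, then use HAVING for the count condition

Corrected query:
SELECT kind FROM transactions GROUP BY kind HAVING COUNT(*) > 1

Result:
kind      
----------
fee       
transfer  
withdrawal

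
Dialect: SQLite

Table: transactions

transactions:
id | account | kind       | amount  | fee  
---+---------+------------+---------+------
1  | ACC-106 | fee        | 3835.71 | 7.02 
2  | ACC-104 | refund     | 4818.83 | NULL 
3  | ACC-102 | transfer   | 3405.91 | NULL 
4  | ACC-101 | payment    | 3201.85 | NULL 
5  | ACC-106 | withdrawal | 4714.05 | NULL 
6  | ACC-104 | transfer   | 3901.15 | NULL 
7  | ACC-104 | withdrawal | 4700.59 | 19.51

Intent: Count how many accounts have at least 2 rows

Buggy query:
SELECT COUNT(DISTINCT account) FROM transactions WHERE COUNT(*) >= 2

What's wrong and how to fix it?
Bug: COUNT(*) cannot appear in WHERE; the per-group count doesn't exist yet

Fix: Group first with HAVING COUNT(*) >= 2, then COUNT the resulting groups

Corrected query:
SELECT COUNT(*) FROM (SELECT account FROM transactions GROUP BY account HAVING COUNT(*) >= 2)

Result:
COUNT(*)
--------
2       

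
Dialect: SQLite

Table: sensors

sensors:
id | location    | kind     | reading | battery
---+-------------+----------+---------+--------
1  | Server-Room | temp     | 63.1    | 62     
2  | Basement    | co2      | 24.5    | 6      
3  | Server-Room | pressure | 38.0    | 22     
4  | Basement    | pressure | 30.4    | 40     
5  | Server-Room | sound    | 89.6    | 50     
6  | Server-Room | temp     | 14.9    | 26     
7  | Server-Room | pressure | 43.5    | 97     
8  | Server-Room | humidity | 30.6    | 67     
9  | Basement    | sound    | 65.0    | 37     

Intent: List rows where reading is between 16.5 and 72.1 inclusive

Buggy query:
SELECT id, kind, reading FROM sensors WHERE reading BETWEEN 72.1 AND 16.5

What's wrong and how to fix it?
Bug: BETWEEN expects the lower bound first; with 72.1 AND 16.5 the range is empty

Fix: Swap the bounds so the smaller value comes first

Corrected query:
SELECT id, kind, reading FROM sensors WHERE reading BETWEEN 16.5 AND 72.1

Result:
id | kind     | reading
---+----------+--------
1  | temp     | 63.1   
2  | co2      | 24.5   
3  | pressure | 38     
4  | pressure | 30.4   
7  | pressure | 43.5   
8  | humidity | 30.6   
9  | sound    | 65     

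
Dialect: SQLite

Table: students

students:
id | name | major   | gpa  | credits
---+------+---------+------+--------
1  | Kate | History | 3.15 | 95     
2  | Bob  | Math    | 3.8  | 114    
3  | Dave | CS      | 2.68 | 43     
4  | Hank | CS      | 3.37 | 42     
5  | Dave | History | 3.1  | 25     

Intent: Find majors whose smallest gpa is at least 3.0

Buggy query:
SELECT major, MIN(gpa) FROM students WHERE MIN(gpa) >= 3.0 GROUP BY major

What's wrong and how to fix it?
Bug: Aggregates like MIN are computed per group after WHERE runs

Fix: Replace WHERE with HAVING after the GROUP BY

Corrected query:
SELECT major, MIN(gpa) FROM students GROUP BY major HAVING MIN(gpa) >= 3.0

Result:
major   | MIN(gpa)
--------+---------
History | 3.1     
Math    | 3.8     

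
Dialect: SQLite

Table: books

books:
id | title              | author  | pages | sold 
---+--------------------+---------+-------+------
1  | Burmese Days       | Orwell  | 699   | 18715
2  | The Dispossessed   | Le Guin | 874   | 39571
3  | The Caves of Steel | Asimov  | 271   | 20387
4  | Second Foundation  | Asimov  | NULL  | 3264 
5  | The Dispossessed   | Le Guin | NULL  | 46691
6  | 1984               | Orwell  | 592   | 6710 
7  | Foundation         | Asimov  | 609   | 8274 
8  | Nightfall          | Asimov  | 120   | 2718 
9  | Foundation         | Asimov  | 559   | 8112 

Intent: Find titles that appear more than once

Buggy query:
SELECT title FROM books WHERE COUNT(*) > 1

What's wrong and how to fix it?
Bug: COUNT(*) is an aggregate and cannot be used in WHERE

Fix: GROUP BY title, then filter groups with HAVING COUNT(*) > 1

Corrected query:
SELECT title FROM books GROUP BY title HAVING COUNT(*) > 1

Result:
title           
----------------
Foundation      
The Dispossessed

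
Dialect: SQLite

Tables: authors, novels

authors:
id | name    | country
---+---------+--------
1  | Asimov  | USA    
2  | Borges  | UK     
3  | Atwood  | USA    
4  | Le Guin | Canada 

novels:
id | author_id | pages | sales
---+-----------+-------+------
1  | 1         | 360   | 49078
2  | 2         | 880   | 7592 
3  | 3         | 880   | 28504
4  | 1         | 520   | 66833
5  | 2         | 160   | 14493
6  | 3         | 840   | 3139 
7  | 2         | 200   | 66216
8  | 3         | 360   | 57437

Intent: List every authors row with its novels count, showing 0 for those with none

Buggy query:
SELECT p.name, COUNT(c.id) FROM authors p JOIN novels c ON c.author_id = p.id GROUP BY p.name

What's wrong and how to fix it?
Bug: An inner join excludes parents with zero children

Fix: Use LEFT JOIN so parents without children still appear (COUNT(c.id) gives 0)

Corrected query:
SELECT p.name, COUNT(c.id) FROM authors p LEFT JOIN novels c ON c.author_id = p.id GROUP BY p.name

Result:
name    | COUNT(c.id)
--------+------------
Asimov  | 2          
Atwood  | 3          
Borges  | 3          
Le Guin | 0          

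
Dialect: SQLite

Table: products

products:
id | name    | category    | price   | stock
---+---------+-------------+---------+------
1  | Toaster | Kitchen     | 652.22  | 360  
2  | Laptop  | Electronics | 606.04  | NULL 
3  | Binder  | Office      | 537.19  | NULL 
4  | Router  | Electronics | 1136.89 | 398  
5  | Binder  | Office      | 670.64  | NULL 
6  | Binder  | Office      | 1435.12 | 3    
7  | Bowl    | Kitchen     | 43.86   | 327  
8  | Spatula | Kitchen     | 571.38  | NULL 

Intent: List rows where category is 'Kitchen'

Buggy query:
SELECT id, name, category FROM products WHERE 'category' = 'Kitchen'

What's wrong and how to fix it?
Bug: Single quotes denote string literals in SQL; the column name is being compared as a constant string

Fix: Remove the quotes around the column name (or use double quotes for an identifier)

Corrected query:
SELECT id, name, category FROM products WHERE category = 'Kitchen'

Result:
id | name    | category
---+---------+---------
1  | Toaster | Kitchen 
7  | Bowl    | Kitchen 
8  | Spatula | Kitchen 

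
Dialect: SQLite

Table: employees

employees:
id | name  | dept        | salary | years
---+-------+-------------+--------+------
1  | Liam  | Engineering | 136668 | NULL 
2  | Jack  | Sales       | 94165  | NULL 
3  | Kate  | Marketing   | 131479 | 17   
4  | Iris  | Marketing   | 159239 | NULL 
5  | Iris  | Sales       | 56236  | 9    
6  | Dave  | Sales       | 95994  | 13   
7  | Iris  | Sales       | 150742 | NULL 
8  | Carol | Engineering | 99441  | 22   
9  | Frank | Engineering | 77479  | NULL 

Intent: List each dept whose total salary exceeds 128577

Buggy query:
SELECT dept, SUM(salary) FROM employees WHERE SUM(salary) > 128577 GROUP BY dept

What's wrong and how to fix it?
Bug: Aggregate functions cannot appear in a WHERE clause

Fix: Move the aggregate condition to a HAVING clause

Corrected query:
SELECT dept, SUM(salary) FROM employees GROUP BY dept HAVING SUM(salary) > 128577

Result:
dept        | SUM(salary)
------------+------------
Engineering | 313588     
Marketing   | 290718     
Sales       | 397137     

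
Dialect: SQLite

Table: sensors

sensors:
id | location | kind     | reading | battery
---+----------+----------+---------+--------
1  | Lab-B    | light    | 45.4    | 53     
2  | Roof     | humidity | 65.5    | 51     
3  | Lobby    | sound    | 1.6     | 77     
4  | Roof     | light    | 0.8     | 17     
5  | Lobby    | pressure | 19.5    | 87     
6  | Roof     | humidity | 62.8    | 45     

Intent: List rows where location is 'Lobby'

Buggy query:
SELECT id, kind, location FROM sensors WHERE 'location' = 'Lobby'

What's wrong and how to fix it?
Bug: Single quotes denote string literals in SQL; the column name is being compared as a constant string

Fix: Reference the column as location without single quotes

Corrected query:
SELECT id, kind, location FROM sensors WHERE location = 'Lobby'

Result:
id | kind     | location
---+----------+---------
3  | sound    | Lobby   
5  | pressure | Lobby   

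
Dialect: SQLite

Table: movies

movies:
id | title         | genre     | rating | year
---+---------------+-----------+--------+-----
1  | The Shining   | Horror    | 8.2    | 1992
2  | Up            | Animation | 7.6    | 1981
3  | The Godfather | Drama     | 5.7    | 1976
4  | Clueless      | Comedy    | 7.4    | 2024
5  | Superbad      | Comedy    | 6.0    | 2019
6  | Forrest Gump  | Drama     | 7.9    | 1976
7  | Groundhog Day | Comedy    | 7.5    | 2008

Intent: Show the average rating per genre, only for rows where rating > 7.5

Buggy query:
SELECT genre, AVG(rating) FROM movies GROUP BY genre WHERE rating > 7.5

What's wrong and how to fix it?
Bug: Row-level WHERE must come before GROUP BY in the clause order

Fix: Place WHERE between FROM and GROUP BY

Corrected query:
SELECT genre, AVG(rating) FROM movies WHERE rating > 7.5 GROUP BY genre

Result:
genre     | AVG(rating)
----------+------------
Animation | 7.6        
Drama     | 7.9        
Horror    | 8.2        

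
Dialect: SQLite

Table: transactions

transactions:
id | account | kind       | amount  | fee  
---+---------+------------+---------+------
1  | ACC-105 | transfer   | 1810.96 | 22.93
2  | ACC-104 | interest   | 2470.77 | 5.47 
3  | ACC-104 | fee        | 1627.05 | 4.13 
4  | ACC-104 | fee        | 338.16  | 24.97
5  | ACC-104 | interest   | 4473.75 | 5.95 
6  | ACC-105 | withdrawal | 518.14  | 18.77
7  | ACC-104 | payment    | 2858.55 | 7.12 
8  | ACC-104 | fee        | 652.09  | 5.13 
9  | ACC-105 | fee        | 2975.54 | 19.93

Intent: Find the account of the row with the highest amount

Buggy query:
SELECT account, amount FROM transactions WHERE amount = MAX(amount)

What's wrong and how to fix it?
Bug: MAX(amount) is an aggregate and cannot be used directly in WHERE

Fix: Wrap MAX in a scalar subquery so WHERE compares against a single value

Corrected query:
SELECT account, amount FROM transactions WHERE amount = (SELECT MAX(amount) FROM transactions)

Result:
account | amount 
--------+--------
ACC-104 | 4473.75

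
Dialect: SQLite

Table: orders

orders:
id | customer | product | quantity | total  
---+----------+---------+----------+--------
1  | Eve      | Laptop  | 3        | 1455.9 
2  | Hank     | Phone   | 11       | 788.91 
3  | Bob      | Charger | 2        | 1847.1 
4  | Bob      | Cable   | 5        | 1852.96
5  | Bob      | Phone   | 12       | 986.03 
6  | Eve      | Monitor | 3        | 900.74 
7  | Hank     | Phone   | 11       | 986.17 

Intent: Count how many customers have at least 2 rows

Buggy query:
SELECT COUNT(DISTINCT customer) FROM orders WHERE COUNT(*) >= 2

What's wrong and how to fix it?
Bug: COUNT(*) cannot appear in WHERE; the per-group count doesn't exist yet

Fix: Use a subquery that GROUPs and filters with HAVING, then count its rows

Corrected query:
SELECT COUNT(*) FROM (SELECT customer FROM orders GROUP BY customer HAVING COUNT(*) >= 2)

Result:
COUNT(*)
--------
3       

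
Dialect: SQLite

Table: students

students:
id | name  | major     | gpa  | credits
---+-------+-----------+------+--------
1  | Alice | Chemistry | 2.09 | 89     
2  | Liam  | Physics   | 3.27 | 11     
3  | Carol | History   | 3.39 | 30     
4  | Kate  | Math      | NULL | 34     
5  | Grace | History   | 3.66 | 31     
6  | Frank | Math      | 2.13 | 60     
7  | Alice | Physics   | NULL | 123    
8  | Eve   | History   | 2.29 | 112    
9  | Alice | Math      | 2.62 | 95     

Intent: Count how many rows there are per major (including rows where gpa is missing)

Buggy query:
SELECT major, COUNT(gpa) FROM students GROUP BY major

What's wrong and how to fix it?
Bug: COUNT(column) counts non-NULL values only; rows with NULL gpa aren't counted

Fix: Replace COUNT(gpa) with COUNT(*)

Corrected query:
SELECT major, COUNT(*) FROM students GROUP BY major

Result:
major     | COUNT(*)
----------+---------
Chemistry | 1       
History   | 3       
Math      | 3       
Physics   | 2       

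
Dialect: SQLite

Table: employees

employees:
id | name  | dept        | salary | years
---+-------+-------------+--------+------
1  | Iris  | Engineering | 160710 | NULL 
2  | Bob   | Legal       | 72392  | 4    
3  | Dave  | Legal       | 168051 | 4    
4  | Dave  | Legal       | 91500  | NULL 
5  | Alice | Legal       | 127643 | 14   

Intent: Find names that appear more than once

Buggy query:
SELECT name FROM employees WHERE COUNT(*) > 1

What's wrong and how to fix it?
Bug: COUNT(*) is an aggregate and cannot be used in WHERE

Fix: GROUP BY name, then filter groups with HAVING COUNT(*) > 1

Corrected query:
SELECT name FROM employees GROUP BY name HAVING COUNT(*) > 1

Result:
name
----
Dave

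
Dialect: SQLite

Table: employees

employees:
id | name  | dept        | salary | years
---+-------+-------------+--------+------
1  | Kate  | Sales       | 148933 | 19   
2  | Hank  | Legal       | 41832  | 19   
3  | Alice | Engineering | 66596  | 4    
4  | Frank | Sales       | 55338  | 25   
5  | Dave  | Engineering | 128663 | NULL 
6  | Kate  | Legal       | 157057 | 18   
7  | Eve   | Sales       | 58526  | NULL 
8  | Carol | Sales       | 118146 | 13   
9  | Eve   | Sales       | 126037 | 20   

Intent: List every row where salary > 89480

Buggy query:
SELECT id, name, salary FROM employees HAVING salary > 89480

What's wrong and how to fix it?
Bug: This is a non-aggregate query (no GROUP BY, no aggregates), so in SQLite the HAVING clause is invalid here; a row-level condition belongs in WHERE

Fix: Use WHERE for row-level filtering

Corrected query:
SELECT id, name, salary FROM employees WHERE salary > 89480

Result:
id | name  | salary
---+-------+-------
1  | Kate  | 148933
5  | Dave  | 128663
6  | Kate  | 157057
8  | Carol | 118146
9  | Eve   | 126037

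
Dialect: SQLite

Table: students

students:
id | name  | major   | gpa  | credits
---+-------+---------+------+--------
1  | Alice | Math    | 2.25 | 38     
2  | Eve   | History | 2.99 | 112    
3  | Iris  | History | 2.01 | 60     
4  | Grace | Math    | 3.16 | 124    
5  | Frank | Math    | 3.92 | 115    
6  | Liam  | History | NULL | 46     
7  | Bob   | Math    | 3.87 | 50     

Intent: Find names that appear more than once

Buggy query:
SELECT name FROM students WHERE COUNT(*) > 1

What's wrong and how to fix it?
Bug: COUNT(*) is an aggregate and cannot be used in WHERE

Fix: GROUP BY name, then filter groups with HAVING COUNT(*) > 1

Corrected query:
SELECT name FROM students GROUP BY name HAVING COUNT(*) > 1

Result:
(no rows)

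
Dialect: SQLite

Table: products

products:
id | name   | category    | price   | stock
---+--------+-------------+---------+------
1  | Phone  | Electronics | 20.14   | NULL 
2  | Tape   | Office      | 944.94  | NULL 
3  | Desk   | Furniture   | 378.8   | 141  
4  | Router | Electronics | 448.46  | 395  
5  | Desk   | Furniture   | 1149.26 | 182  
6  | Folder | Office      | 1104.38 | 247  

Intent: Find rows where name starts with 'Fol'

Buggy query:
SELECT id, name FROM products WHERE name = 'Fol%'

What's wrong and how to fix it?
Bug: Wildcards only work with LIKE; '=' treats '%' as a literal character

Fix: Use LIKE for wildcard pattern matching

Corrected query:
SELECT id, name FROM products WHERE name LIKE 'Fol%'

Result:
id | name  
---+-------
6  | Folder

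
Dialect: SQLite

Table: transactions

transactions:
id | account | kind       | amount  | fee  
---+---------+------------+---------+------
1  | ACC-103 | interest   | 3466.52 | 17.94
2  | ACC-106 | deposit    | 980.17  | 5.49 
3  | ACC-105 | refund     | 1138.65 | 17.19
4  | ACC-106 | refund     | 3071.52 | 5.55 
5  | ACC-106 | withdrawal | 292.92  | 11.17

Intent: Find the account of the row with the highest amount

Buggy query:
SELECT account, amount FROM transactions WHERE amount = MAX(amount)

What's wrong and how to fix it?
Bug: WHERE is evaluated per row; an aggregate over the whole table isn't defined there

Fix: Wrap MAX in a scalar subquery so WHERE compares against a single value

Corrected query:
SELECT account, amount FROM transactions WHERE amount = (SELECT MAX(amount) FROM transactions)

Result:
account | amount 
--------+--------
ACC-103 | 3466.52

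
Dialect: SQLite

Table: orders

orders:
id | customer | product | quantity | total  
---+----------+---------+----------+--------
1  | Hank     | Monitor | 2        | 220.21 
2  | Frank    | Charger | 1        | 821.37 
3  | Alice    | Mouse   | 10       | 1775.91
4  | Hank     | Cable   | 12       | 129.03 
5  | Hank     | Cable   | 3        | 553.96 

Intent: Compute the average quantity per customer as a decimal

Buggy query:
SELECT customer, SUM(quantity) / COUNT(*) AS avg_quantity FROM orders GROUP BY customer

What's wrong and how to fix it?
Bug: SUM(quantity) and COUNT(*) are both integers; the division truncates the fractional part

Fix: Multiply by 1.0 (or CAST to REAL) to force floating-point division

Corrected query:
SELECT customer, SUM(quantity) * 1.0 / COUNT(*) AS avg_quantity FROM orders GROUP BY customer

Result:
customer | avg_quantity
---------+-------------
Alice    | 10          
Frank    | 1           
Hank     | 5.666667    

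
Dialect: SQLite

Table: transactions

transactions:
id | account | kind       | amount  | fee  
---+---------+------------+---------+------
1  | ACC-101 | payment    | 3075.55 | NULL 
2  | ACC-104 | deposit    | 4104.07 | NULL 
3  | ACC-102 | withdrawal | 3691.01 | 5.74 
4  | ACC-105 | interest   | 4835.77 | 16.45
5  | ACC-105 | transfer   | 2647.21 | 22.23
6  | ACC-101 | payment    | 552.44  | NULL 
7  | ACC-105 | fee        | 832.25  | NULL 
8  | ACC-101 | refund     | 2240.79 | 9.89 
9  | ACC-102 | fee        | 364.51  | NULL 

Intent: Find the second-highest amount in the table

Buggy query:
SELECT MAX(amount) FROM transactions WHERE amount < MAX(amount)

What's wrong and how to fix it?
Bug: The inner MAX is an aggregate inside WHERE, which is not allowed

Fix: Compute the overall MAX in a subquery, then take MAX of rows below it

Corrected query:
SELECT MAX(amount) FROM transactions WHERE amount < (SELECT MAX(amount) FROM transactions)

Result:
MAX(amount)
-----------
4104.07    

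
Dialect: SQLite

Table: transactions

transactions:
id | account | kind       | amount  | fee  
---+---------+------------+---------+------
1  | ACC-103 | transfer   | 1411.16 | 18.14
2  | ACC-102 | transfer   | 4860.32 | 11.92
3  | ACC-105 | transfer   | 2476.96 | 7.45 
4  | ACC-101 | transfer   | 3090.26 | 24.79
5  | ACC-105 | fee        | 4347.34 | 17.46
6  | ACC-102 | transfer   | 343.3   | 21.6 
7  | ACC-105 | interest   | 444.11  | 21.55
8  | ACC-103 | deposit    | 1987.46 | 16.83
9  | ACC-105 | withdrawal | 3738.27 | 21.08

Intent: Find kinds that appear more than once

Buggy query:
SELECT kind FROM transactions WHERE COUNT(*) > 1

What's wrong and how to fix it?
Bug: COUNT(*) is an aggregate and cannot be used in WHERE

Fix: Group first, then use HAVING for the count condition

Corrected query:
SELECT kind FROM transactions GROUP BY kind HAVING COUNT(*) > 1

Result:
kind    
--------
transfer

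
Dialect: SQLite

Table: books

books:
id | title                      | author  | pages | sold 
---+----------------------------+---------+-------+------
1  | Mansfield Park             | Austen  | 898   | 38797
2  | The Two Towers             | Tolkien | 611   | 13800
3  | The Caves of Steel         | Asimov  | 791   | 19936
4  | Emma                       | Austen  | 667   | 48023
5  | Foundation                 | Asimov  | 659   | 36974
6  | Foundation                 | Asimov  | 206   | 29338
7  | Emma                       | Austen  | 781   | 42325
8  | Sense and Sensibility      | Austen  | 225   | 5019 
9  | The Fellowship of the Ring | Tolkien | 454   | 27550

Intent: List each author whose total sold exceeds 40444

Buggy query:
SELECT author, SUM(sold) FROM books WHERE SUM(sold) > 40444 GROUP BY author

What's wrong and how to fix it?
Bug: Aggregate functions cannot appear in a WHERE clause

Fix: Use HAVING (which filters groups after aggregation) instead of WHERE

Corrected query:
SELECT author, SUM(sold) FROM books GROUP BY author HAVING SUM(sold) > 40444

Result:
author  | SUM(sold)
--------+----------
Asimov  | 86248    
Austen  | 134164   
Tolkien | 41350    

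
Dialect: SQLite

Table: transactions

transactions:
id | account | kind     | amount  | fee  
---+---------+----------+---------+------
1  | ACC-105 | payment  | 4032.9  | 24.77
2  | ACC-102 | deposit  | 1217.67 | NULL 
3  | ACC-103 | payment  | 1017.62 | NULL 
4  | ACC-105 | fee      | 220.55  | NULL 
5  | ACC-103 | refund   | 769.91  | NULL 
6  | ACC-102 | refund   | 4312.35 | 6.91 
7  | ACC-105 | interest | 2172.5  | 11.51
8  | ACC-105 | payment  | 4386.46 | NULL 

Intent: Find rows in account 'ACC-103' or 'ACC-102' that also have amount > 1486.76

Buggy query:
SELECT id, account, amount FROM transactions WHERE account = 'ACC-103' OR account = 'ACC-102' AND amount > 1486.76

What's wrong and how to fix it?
Bug: AND binds tighter than OR, so this parses as account = 'ACC-103' OR (account = 'ACC-102' AND amount > 1486.76)

Fix: Add parentheses around the OR so the AND applies to both alternatives

Corrected query:
SELECT id, account, amount FROM transactions WHERE (account = 'ACC-103' OR account = 'ACC-102') AND amount > 1486.76

Result:
id | account | amount 
---+---------+--------
6  | ACC-102 | 4312.35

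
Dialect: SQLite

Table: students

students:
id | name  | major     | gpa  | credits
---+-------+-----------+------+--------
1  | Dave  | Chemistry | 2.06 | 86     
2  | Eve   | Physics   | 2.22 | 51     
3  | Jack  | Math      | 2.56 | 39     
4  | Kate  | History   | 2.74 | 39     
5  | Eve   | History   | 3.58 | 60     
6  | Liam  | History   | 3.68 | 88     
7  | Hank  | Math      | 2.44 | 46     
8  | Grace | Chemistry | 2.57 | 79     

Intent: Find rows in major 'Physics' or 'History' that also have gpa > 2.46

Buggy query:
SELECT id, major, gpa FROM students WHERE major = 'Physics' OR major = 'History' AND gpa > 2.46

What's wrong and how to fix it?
Bug: Without parentheses, AND is evaluated before OR, so the gpa filter only applies to the 'History' branch

Fix: Add parentheses around the OR so the AND applies to both alternatives

Corrected query:
SELECT id, major, gpa FROM students WHERE (major = 'Physics' OR major = 'History') AND gpa > 2.46

Result:
id | major   | gpa 
---+---------+-----
4  | History | 2.74
5  | History | 3.58
6  | History | 3.68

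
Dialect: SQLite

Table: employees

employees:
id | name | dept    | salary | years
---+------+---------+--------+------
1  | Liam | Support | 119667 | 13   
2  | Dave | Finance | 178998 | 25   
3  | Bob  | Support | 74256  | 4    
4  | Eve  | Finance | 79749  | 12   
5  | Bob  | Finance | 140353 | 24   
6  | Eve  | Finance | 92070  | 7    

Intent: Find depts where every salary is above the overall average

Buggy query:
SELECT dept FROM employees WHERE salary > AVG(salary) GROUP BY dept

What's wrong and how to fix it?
Bug: AVG() is an aggregate; it can't sit directly in WHERE

Fix: Use a subquery for AVG and a HAVING MIN(...) filter so the condition holds for every row in the group

Corrected query:
SELECT dept FROM employees GROUP BY dept HAVING MIN(salary) > (SELECT AVG(salary) FROM employees)

Result:
(no rows)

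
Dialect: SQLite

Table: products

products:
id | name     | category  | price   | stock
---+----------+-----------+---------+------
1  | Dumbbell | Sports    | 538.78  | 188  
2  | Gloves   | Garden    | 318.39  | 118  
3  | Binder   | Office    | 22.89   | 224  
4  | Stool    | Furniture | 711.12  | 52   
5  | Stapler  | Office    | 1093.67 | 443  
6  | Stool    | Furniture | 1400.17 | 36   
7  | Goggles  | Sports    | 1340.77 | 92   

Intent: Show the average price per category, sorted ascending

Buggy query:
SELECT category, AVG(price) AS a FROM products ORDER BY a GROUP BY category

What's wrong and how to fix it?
Bug: GROUP BY must precede ORDER BY

Fix: Move ORDER BY to the end, after GROUP BY

Corrected query:
SELECT category, AVG(price) AS a FROM products GROUP BY category ORDER BY a

Result:
category  | a       
----------+---------
Garden    | 318.39  
Office    | 558.28  
Sports    | 939.775 
Furniture | 1055.645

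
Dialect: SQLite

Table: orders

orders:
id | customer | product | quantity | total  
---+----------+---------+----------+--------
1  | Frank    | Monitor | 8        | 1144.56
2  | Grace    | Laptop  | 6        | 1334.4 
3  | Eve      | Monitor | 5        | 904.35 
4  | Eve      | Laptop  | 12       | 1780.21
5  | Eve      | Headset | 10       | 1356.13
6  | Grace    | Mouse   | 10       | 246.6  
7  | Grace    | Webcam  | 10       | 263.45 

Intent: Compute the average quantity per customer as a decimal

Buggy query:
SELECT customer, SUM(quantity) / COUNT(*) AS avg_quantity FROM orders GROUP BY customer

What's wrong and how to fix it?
Bug: Both operands are integers, so '/' performs integer division and truncates

Fix: Cast one side to REAL so the division keeps the fractional part

Corrected query:
SELECT customer, SUM(quantity) * 1.0 / COUNT(*) AS avg_quantity FROM orders GROUP BY customer

Result:
customer | avg_quantity
---------+-------------
Eve      | 9           
Frank    | 8           
Grace    | 8.666667    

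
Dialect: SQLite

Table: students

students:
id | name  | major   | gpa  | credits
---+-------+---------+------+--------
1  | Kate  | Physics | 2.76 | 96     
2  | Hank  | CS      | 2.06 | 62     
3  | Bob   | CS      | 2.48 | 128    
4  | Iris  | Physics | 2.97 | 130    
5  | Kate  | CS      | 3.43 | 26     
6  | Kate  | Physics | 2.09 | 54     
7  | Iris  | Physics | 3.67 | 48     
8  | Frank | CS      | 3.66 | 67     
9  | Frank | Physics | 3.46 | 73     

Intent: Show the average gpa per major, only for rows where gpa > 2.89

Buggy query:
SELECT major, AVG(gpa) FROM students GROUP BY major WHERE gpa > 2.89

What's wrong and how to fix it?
Bug: Row-level WHERE must come before GROUP BY in the clause order

Fix: Place WHERE between FROM and GROUP BY

Corrected query:
SELECT major, AVG(gpa) FROM students WHERE gpa > 2.89 GROUP BY major

Result:
major   | AVG(gpa)
--------+---------
CS      | 3.545   
Physics | 3.366667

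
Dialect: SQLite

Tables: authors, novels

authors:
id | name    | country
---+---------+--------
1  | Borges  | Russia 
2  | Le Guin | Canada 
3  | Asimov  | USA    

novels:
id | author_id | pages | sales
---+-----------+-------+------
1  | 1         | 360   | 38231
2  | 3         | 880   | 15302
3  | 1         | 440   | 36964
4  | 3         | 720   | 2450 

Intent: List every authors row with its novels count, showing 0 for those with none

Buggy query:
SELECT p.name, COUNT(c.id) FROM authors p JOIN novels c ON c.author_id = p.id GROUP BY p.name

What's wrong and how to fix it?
Bug: INNER JOIN drops authors rows that have no matching novels rows

Fix: Use LEFT JOIN so parents without children still appear (COUNT(c.id) gives 0)

Corrected query:
SELECT p.name, COUNT(c.id) FROM authors p LEFT JOIN novels c ON c.author_id = p.id GROUP BY p.name

Result:
name    | COUNT(c.id)
--------+------------
Asimov  | 2          
Borges  | 2          
Le Guin | 0          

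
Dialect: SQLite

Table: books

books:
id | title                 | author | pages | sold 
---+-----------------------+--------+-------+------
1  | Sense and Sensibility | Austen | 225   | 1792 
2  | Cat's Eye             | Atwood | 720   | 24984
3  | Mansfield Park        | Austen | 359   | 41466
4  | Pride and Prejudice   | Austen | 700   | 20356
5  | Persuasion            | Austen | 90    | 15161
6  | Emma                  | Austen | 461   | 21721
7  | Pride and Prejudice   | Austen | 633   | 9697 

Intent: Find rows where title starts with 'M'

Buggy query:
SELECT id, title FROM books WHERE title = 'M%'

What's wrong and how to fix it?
Bug: '=' compares the literal string including the % character; pattern matching needs LIKE

Fix: Replace '=' with LIKE so 'M%' is treated as a pattern

Corrected query:
SELECT id, title FROM books WHERE title LIKE 'M%'

Result:
id | title         
---+---------------
3  | Mansfield Park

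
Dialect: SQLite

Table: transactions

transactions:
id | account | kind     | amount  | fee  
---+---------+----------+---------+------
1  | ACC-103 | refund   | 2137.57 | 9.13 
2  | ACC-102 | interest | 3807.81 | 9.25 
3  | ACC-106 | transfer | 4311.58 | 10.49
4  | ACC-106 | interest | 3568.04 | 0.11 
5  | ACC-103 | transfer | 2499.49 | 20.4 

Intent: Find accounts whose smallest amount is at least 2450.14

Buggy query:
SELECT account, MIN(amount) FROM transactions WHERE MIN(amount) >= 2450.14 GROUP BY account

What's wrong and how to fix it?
Bug: Aggregates like MIN are computed per group after WHERE runs

Fix: Use HAVING for the per-group MIN condition

Corrected query:
SELECT account, MIN(amount) FROM transactions GROUP BY account HAVING MIN(amount) >= 2450.14

Result:
account | MIN(amount)
--------+------------
ACC-102 | 3807.81    
ACC-106 | 3568.04    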